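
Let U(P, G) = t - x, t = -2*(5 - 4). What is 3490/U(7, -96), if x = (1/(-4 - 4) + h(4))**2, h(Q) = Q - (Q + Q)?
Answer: -223360/1217 ≈ -183.53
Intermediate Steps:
h(Q) = -Q (h(Q) = Q - 2*Q = -Q)
x = 1089/64 (x = (1/(-4 - 4) - 1*4)**2 = (1/(-8) - 4)**2 = (-1/8 - 4)**2 = (-33/8)**2 = 1089/64 ≈ 17.016)
t = -2 (t = -2*1 = -2)
U(P, G) = -1217/64 (U(P, G) = -2 - 1*1089/64 = -2 - 1089/64 = -1217/64)
3490/U(7, -96) = 3490/(-1217/64) = 3490*(-64/1217) = -223360/1217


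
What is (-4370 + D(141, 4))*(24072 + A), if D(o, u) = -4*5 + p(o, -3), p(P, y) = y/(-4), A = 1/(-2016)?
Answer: -852026304107/8064 ≈ -1.0566e+8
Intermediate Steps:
A = -1/2016 ≈ -0.00049603
p(P, y) = -y/4 (p(P, y) = y*(-1/4) = -y/4)
D(o, u) = -77/4 (D(o, u) = -4*5 - 1/4*(-3) = -20 + 3/4 = -77/4)
(-4370 + D(141, 4))*(24072 + A) = (-4370 - 77/4)*(24072 - 1/2016) = -17557/4*48529151/2016 = -852026304107/8064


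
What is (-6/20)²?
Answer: 9/100 ≈ 0.090000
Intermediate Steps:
(-6/20)² = (-6*1/20)² = (-3/10)² = 9/100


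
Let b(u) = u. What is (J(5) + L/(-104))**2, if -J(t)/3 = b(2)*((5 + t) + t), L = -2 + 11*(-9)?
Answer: 85729081/10816 ≈ 7926.1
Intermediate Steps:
L = -101 (L = -2 - 99 = -101)
J(t) = -30 - 12*t (J(t) = -6*((5 + t) + t) = -6*(5 + 2*t) = -3*(10 + 4*t) = -30 - 12*t)
(J(5) + L/(-104))**2 = ((-30 - 12*5) - 101/(-104))**2 = ((-30 - 60) - 101*(-1/104))**2 = (-90 + 101/104)**2 = (-9259/104)**2 = 85729081/10816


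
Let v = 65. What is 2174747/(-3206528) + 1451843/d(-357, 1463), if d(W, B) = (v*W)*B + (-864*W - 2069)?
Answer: -9727422433687/13484466709376 ≈ -0.72138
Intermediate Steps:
d(W, B) = -2069 - 864*W + 65*B*W (d(W, B) = (65*W)*B + (-864*W - 2069) = 65*B*W + (-2069 - 864*W) = -2069 - 864*W + 65*B*W)
2174747/(-3206528) + 1451843/d(-357, 1463) = 2174747/(-3206528) + 1451843/(-2069 - 864*(-357) + 65*1463*(-357)) = 2174747*(-1/3206528) + 1451843/(-2069 + 308448 - 33948915) = -2174747/3206528 + 1451843/(-33642536) = -2174747/3206528 + 1451843*(-1/33642536) = -2174747/3206528 - 1451843/33642536 = -9727422433687/13484466709376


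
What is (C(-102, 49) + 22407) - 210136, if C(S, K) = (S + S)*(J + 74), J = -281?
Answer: -145501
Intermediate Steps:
C(S, K) = -414*S (C(S, K) = (S + S)*(-281 + 74) = (2*S)*(-207) = -414*S)
(C(-102, 49) + 22407) - 210136 = (-414*(-102) + 22407) - 210136 = (42228 + 22407) - 210136 = 64635 - 210136 = -145501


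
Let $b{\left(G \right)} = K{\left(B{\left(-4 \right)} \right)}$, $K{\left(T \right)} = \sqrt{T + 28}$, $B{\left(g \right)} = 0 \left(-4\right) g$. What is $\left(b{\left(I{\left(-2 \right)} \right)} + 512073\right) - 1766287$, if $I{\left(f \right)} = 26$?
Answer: $-1254214 + 2 \sqrt{7} \approx -1.2542 \cdot 10^{6}$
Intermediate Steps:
$B{\left(g \right)} = 0$ ($B{\left(g \right)} = 0 g = 0$)
$K{\left(T \right)} = \sqrt{28 + T}$
$b{\left(G \right)} = 2 \sqrt{7}$ ($b{\left(G \right)} = \sqrt{28 + 0} = \sqrt{28} = 2 \sqrt{7}$)
$\left(b{\left(I{\left(-2 \right)} \right)} + 512073\right) - 1766287 = \left(2 \sqrt{7} + 512073\right) - 1766287 = \left(512073 + 2 \sqrt{7}\right) - 1766287 = -1254214 + 2 \sqrt{7}$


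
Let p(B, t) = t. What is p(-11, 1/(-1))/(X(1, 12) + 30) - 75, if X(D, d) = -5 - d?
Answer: -976/13 ≈ -75.077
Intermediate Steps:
p(-11, 1/(-1))/(X(1, 12) + 30) - 75 = 1/((-1)*((-5 - 1*12) + 30)) - 75 = -1/((-5 - 12) + 30) - 75 = -1/(-17 + 30) - 75 = -1/13 - 75 = -976/13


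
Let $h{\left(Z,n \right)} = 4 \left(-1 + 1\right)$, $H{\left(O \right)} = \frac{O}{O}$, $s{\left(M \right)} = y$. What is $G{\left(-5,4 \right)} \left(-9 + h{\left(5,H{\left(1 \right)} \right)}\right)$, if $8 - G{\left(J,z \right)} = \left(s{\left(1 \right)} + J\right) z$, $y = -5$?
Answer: $-432$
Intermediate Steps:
$s{\left(M \right)} = -5$
$G{\left(J,z \right)} = 8 - z \left(-5 + J\right)$ ($G{\left(J,z \right)} = 8 - \left(-5 + J\right) z = 8 - z \left(-5 + J\right)$)
$H{\left(O \right)} = 1$
$h{\left(Z,n \right)} = 0$ ($h{\left(Z,n \right)} = 4 \cdot 0 = 0$)
$G{\left(-5,4 \right)} \left(-9 + h{\left(5,H{\left(1 \right)} \right)}\right) = \left(8 + 5 \cdot 4 - \left(-5\right) 4\right) \left(-9 + 0\right) = \left(8 + 20 + 20\right) \left(-9\right) = 48 \left(-9\right) = -432$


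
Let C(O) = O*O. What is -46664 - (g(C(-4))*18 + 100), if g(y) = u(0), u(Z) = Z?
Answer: -46764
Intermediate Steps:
C(O) = O²
g(y) = 0
-46664 - (g(C(-4))*18 + 100) = -46664 - (0*18 + 100) = -46664 - (0 + 100) = -46664 - 1*100 = -46664 - 100 = -46764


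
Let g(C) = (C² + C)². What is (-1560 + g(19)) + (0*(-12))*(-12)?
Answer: 142840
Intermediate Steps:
g(C) = (C + C²)²
(-1560 + g(19)) + (0*(-12))*(-12) = (-1560 + 19²*(1 + 19)²) + (0*(-12))*(-12) = (-1560 + 361*20²) + 0*(-12) = (-1560 + 361*400) + 0 = (-1560 + 144400) + 0 = 142840 + 0 = 142840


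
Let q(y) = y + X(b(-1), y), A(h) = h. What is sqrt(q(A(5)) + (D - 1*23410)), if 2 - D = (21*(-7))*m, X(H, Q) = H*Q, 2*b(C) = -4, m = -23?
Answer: I*sqrt(26794) ≈ 163.69*I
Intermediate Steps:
b(C) = -2 (b(C) = (1/2)*(-4) = -2)
q(y) = -y (q(y) = y - 2*y = -y)
D = -3379 (D = 2 - 21*(-7)*(-23) = 2 - (-147)*(-23) = 2 - 1*3381 = 2 - 3381 = -3379)
sqrt(q(A(5)) + (D - 1*23410)) = sqrt(-1*5 + (-3379 - 1*23410)) = sqrt(-5 + (-3379 - 23410)) = sqrt(-5 - 26789) = sqrt(-26794) = I*sqrt(26794)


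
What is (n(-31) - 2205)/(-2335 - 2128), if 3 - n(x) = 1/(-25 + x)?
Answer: 123311/249928 ≈ 0.49339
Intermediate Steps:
n(x) = 3 - 1/(-25 + x)
(n(-31) - 2205)/(-2335 - 2128) = ((-76 + 3*(-31))/(-25 - 31) - 2205)/(-2335 - 2128) = ((-76 - 93)/(-56) - 2205)/(-4463) = (-1/56*(-169) - 2205)*(-1/4463) = (169/56 - 2205)*(-1/4463) = -123311/56*(-1/4463) = 123311/249928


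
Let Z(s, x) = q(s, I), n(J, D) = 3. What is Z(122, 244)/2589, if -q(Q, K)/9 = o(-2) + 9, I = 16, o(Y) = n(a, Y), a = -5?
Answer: -36/863 ≈ -0.041715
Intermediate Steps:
o(Y) = 3
q(Q, K) = -108 (q(Q, K) = -9*(3 + 9) = -9*12 = -108)
Z(s, x) = -108
Z(122, 244)/2589 = -108/2589 = -108*1/2589 = -36/863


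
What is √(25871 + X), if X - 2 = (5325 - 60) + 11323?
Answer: √42461 ≈ 206.06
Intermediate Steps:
X = 16590 (X = 2 + ((5325 - 60) + 11323) = 2 + (5265 + 11323) = 2 + 16588 = 16590)
√(25871 + X) = √(25871 + 16590) = √42461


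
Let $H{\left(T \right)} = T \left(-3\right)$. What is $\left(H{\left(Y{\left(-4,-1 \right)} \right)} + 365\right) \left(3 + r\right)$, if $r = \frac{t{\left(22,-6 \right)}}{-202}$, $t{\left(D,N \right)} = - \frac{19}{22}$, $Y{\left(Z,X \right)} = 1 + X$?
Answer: $\frac{4873115}{4444} \approx 1096.6$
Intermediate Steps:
$t{\left(D,N \right)} = - \frac{19}{22}$ ($t{\left(D,N \right)} = \left(-19\right) \frac{1}{22} = - \frac{19}{22}$)
$H{\left(T \right)} = - 3 T$
$r = \frac{19}{4444}$ ($r = - \frac{19}{22 \left(-202\right)} = \left(- \frac{19}{22}\right) \left(- \frac{1}{202}\right) = \frac{19}{4444} \approx 0.0042754$)
$\left(H{\left(Y{\left(-4,-1 \right)} \right)} + 365\right) \left(3 + r\right) = \left(- 3 \left(1 - 1\right) + 365\right) \left(3 + \frac{19}{4444}\right) = \left(\left(-3\right) 0 + 365\right) \frac{13351}{4444} = \left(0 + 365\right) \frac{13351}{4444} = 365 \cdot \frac{13351}{4444} = \frac{4873115}{4444}$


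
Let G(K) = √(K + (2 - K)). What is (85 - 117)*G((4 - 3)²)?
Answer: -32*√2 ≈ -45.255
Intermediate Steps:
G(K) = √2
(85 - 117)*G((4 - 3)²) = (85 - 117)*√2 = -32*√2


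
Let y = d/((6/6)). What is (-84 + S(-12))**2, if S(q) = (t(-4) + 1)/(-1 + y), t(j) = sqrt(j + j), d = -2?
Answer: 64001/9 + 1012*I*sqrt(2)/9 ≈ 7111.2 + 159.02*I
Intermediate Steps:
t(j) = sqrt(2)*sqrt(j) (t(j) = sqrt(2*j) = sqrt(2)*sqrt(j))
y = -2 (y = -2/1 = -2*1 = -2)
S(q) = -1/3 - 2*I*sqrt(2)/3 (S(q) = (sqrt(2)*sqrt(-4) + 1)/(-1 - 2) = (sqrt(2)*(2*I) + 1)/(-3) = (2*I*sqrt(2) + 1)*(-1/3) = (1 + 2*I*sqrt(2))*(-1/3) = -1/3 - 2*I*sqrt(2)/3)
(-84 + S(-12))**2 = (-84 + (-1/3 - 2*I*sqrt(2)/3))**2 = (-253/3 - 2*I*sqrt(2)/3)**2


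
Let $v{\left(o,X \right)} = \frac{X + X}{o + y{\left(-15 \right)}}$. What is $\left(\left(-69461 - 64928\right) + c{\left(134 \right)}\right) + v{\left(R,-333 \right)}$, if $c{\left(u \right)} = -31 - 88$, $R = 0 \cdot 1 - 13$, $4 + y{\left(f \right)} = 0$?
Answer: $- \frac{2285970}{17} \approx -1.3447 \cdot 10^{5}$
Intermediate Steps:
$y{\left(f \right)} = -4$ ($y{\left(f \right)} = -4 + 0 = -4$)
$R = -13$ ($R = 0 - 13 = -13$)
$c{\left(u \right)} = -119$ ($c{\left(u \right)} = -31 - 88 = -119$)
$v{\left(o,X \right)} = \frac{2 X}{-4 + o}$ ($v{\left(o,X \right)} = \frac{X + X}{o - 4} = \frac{2 X}{-4 + o}$)
$\left(\left(-69461 - 64928\right) + c{\left(134 \right)}\right) + v{\left(R,-333 \right)} = \left(\left(-69461 - 64928\right) - 119\right) + 2 \left(-333\right) \frac{1}{-4 - 13} = \left(-134389 - 119\right) + 2 \left(-333\right) \frac{1}{-17} = -134508 + 2 \left(-333\right) \left(- \frac{1}{17}\right) = -134508 + \frac{666}{17} = - \frac{2285970}{17}$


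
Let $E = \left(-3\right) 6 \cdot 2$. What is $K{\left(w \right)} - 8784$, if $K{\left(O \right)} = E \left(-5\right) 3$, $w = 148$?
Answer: $-8244$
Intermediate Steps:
$E = -36$ ($E = \left(-18\right) 2 = -36$)
$K{\left(O \right)} = 540$ ($K{\left(O \right)} = \left(-36\right) \left(-5\right) 3 = 180 \cdot 3 = 540$)
$K{\left(w \right)} - 8784 = 540 - 8784 = -8244$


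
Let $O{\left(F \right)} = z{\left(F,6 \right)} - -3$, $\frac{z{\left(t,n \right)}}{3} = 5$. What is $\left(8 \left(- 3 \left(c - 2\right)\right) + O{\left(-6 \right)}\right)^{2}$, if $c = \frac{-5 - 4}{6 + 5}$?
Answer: $\frac{887364}{121} \approx 7333.6$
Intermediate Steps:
$z{\left(t,n \right)} = 15$ ($z{\left(t,n \right)} = 3 \cdot 5 = 15$)
$c = - \frac{9}{11} \approx -0.81818$
$O{\left(F \right)} = 18$ ($O{\left(F \right)} = 15 - -3 = 15 + 3 = 18$)
$\left(8 \left(- 3 \left(c - 2\right)\right) + O{\left(-6 \right)}\right)^{2} = \left(8 \left(- 3 \left(- \frac{9}{11} - 2\right)\right) + 18\right)^{2} = \left(8 \left(\left(-3\right) \left(- \frac{31}{11}\right)\right) + 18\right)^{2} = \left(8 \cdot \frac{93}{11} + 18\right)^{2} = \left(\frac{744}{11} + 18\right)^{2} = \left(\frac{942}{11}\right)^{2} = \frac{887364}{121}$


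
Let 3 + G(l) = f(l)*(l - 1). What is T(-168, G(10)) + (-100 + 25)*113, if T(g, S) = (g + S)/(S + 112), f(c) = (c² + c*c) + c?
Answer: -16939806/1999 ≈ -8474.1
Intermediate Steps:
f(c) = c + 2*c² (f(c) = (c² + c²) + c = 2*c² + c = c + 2*c²)
G(l) = -3 + l*(1 + 2*l)*(-1 + l) (G(l) = -3 + (l*(1 + 2*l))*(l - 1) = -3 + (l*(1 + 2*l))*(-1 + l) = -3 + l*(1 + 2*l)*(-1 + l))
T(g, S) = (S + g)/(112 + S)
T(-168, G(10)) + (-100 + 25)*113 = ((-3 - 1*10 - 1*10² + 2*10³) - 168)/(112 + (-3 - 1*10 - 1*10² + 2*10³)) + (-100 + 25)*113 = ((-3 - 10 - 1*100 + 2*1000) - 168)/(112 + (-3 - 10 - 1*100 + 2*1000)) - 75*113 = ((-3 - 10 - 100 + 2000) - 168)/(112 + (-3 - 10 - 100 + 2000)) - 8475 = (1887 - 168)/(112 + 1887) - 8475 = 1719/1999 - 8475 = -16939806/1999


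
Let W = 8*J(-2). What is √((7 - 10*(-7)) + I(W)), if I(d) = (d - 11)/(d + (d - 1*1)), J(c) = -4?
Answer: 2*√82030/65 ≈ 8.8126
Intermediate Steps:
W = -32 (W = 8*(-4) = -32)
I(d) = (-11 + d)/(-1 + 2*d) (I(d) = (-11 + d)/(d + (d - 1)) = (-11 + d)/(d + (-1 + d)) = (-11 + d)/(-1 + 2*d))
√((7 - 10*(-7)) + I(W)) = √((7 - 10*(-7)) + (-11 - 32)/(-1 + 2*(-32))) = √((7 + 70) - 43/(-1 - 64)) = √(77 - 43/(-65)) = √(77 - 1/65*(-43)) = √(77 + 43/65) = √(5048/65) = 2*√82030/65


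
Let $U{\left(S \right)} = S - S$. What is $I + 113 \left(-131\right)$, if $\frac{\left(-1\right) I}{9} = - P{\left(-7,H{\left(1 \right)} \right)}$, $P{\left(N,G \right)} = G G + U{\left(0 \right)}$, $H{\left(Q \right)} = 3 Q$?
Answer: $-14722$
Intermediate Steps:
$U{\left(S \right)} = 0$
$P{\left(N,G \right)} = G^{2}$ ($P{\left(N,G \right)} = G G + 0 = G^{2} + 0 = G^{2}$)
$I = 81$ ($I = - 9 \left(- \left(3 \cdot 1\right)^{2}\right) = - 9 \left(- 3^{2}\right) = - 9 \left(\left(-1\right) 9\right) = \left(-9\right) \left(-9\right) = 81$)
$I + 113 \left(-131\right) = 81 + 113 \left(-131\right) = 81 - 14803 = -14722$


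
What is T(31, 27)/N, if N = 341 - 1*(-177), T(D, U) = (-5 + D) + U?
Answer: 53/518 ≈ 0.10232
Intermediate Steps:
T(D, U) = -5 + D + U
N = 518 (N = 341 + 177 = 518)
T(31, 27)/N = (-5 + 31 + 27)/518 = 53*(1/518) = 53/518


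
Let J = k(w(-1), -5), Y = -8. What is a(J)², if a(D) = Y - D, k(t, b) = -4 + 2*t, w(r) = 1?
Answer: 36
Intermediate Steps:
J = -2 (J = -4 + 2*1 = -4 + 2 = -2)
a(D) = -8 - D
a(J)² = (-8 - 1*(-2))² = (-8 + 2)² = (-6)² = 36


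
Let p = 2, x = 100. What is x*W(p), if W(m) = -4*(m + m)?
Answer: -1600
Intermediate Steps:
W(m) = -8*m
x*W(p) = 100*(-8*2) = 100*(-16) = -1600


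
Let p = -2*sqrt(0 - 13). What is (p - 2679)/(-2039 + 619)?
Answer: 2679/1420 + I*sqrt(13)/710 ≈ 1.8866 + 0.0050782*I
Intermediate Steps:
p = -2*I*sqrt(13) ≈ -7.2111*I
(p - 2679)/(-2039 + 619) = (-2*I*sqrt(13) - 2679)/(-2039 + 619) = (-2679 - 2*I*sqrt(13))/(-1420) = (-2679 - 2*I*sqrt(13))*(-1/1420) = 2679/1420 + I*sqrt(13)/710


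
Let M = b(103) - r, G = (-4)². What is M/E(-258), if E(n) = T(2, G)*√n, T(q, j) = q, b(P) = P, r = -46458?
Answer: -46561*I*√258/516 ≈ -1449.4*I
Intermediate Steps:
G = 16
M = 46561 (M = 103 - 1*(-46458) = 103 + 46458 = 46561)
E(n) = 2*√n
M/E(-258) = 46561/((2*√(-258))) = 46561/((2*(I*√258))) = 46561/((2*I*√258)) = 46561*(-I*√258/516) = -46561*I*√258/516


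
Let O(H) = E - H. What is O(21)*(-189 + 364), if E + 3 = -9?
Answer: -5775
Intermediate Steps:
E = -12 (E = -3 - 9 = -12)
O(H) = -12 - H
O(21)*(-189 + 364) = (-12 - 1*21)*(-189 + 364) = (-12 - 21)*175 = -33*175 = -5775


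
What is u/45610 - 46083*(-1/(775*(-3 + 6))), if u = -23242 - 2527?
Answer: 136128847/7069550 ≈ 19.256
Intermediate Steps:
u = -25769
u/45610 - 46083*(-1/(775*(-3 + 6))) = -25769/45610 - 46083*(-1/(775*(-3 + 6))) = -25769*1/45610 - 46083/(775*(-1*3)) = -25769/45610 - 46083/(775*(-3)) = -25769/45610 - 46083/(-2325) = -25769/45610 - 46083*(-1/2325) = -25769/45610 + 15361/775 = 136128847/7069550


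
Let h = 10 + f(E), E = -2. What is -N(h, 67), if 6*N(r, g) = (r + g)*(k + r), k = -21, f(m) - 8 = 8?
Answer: -155/2 ≈ -77.500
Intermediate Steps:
f(m) = 16 (f(m) = 8 + 8 = 16)
h = 26 (h = 10 + 16 = 26)
N(r, g) = (-21 + r)*(g + r)/6 (N(r, g) = ((r + g)*(-21 + r))/6 = ((g + r)*(-21 + r))/6 = ((-21 + r)*(g + r))/6 = (-21 + r)*(g + r)/6)
-N(h, 67) = -(-7/2*67 - 7/2*26 + (⅙)*26² + (⅙)*67*26) = -(-469/2 - 91 + (⅙)*676 + 871/3) = -(-469/2 - 91 + 338/3 + 871/3) = -1*155/2 = -155/2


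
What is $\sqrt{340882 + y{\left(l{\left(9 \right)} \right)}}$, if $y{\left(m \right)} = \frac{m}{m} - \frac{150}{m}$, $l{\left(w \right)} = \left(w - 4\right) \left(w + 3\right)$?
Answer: $\frac{\sqrt{1363522}}{2} \approx 583.85$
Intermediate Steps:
$l{\left(w \right)} = \left(-4 + w\right) \left(3 + w\right)$
$y{\left(m \right)} = 1 - \frac{150}{m}$
$\sqrt{340882 + y{\left(l{\left(9 \right)} \right)}} = \sqrt{340882 + \frac{-150 - \left(21 - 81\right)}{-12 + 9^{2} - 9}} = \sqrt{340882 + \frac{-150 - -60}{-12 + 81 - 9}} = \sqrt{340882 + \frac{-150 + 60}{60}} = \sqrt{340882 + \frac{1}{60} \left(-90\right)} = \sqrt{340882 - \frac{3}{2}} = \sqrt{\frac{681761}{2}} = \frac{\sqrt{1363522}}{2}$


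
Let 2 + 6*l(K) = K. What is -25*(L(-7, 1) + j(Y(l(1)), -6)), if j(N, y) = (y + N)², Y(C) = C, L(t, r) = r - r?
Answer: -34225/36 ≈ -950.69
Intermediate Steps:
l(K) = -⅓ + K/6
L(t, r) = 0
j(N, y) = (N + y)²
-25*(L(-7, 1) + j(Y(l(1)), -6)) = -25*(0 + ((-⅓ + (⅙)*1) - 6)²) = -25*(0 + ((-⅓ + ⅙) - 6)²) = -25*(0 + (-⅙ - 6)²) = -25*(0 + (-37/6)²) = -25*(0 + 1369/36) = -25*1369/36 = -34225/36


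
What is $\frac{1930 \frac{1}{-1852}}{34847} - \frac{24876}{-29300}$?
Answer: $\frac{200669625893}{236365458650} \approx 0.84898$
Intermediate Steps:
$\frac{1930 \frac{1}{-1852}}{34847} - \frac{24876}{-29300} = 1930 \left(- \frac{1}{1852}\right) \frac{1}{34847} - - \frac{6219}{7325} = \left(- \frac{965}{926}\right) \frac{1}{34847} + \frac{6219}{7325} = - \frac{965}{32268322} + \frac{6219}{7325} = \frac{200669625893}{236365458650}$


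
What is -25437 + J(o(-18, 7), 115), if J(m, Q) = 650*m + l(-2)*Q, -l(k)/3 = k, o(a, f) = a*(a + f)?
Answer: 103953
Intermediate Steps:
l(k) = -3*k
J(m, Q) = 6*Q + 650*m (J(m, Q) = 650*m + (-3*(-2))*Q = 650*m + 6*Q = 6*Q + 650*m)
-25437 + J(o(-18, 7), 115) = -25437 + (6*115 + 650*(-18*(-18 + 7))) = -25437 + (690 + 650*(-18*(-11))) = -25437 + (690 + 650*198) = -25437 + (690 + 128700) = -25437 + 129390 = 103953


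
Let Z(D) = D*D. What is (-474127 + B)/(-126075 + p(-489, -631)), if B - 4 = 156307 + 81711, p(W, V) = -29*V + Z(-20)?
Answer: 236105/107376 ≈ 2.1989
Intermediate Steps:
Z(D) = D²
p(W, V) = 400 - 29*V (p(W, V) = -29*V + (-20)² = -29*V + 400 = 400 - 29*V)
B = 238022 (B = 4 + (156307 + 81711) = 4 + 238018 = 238022)
(-474127 + B)/(-126075 + p(-489, -631)) = (-474127 + 238022)/(-126075 + (400 - 29*(-631))) = -236105/(-126075 + (400 + 18299)) = -236105/(-126075 + 18699) = -236105/(-107376) = -236105*(-1/107376) = 236105/107376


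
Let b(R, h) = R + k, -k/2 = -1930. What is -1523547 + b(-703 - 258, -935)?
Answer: -1520648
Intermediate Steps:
k = 3860 (k = -2*(-1930) = 3860)
b(R, h) = 3860 + R (b(R, h) = R + 3860 = 3860 + R)
-1523547 + b(-703 - 258, -935) = -1523547 + (3860 + (-703 - 258)) = -1523547 + (3860 - 961) = -1523547 + 2899 = -1520648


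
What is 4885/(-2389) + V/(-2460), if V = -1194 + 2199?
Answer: -961203/391796 ≈ -2.4533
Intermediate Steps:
V = 1005
4885/(-2389) + V/(-2460) = 4885/(-2389) + 1005/(-2460) = 4885*(-1/2389) + 1005*(-1/2460) = -4885/2389 - 67/164 = -961203/391796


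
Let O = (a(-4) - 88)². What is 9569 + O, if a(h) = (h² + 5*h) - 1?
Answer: 18218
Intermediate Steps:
a(h) = -1 + h² + 5*h
O = 8649 (O = ((-1 + (-4)² + 5*(-4)) - 88)² = ((-1 + 16 - 20) - 88)² = (-5 - 88)² = (-93)² = 8649)
9569 + O = 9569 + 8649 = 18218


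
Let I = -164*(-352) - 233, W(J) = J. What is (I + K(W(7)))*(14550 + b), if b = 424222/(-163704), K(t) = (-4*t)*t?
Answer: 68227895485211/81852 ≈ 8.3355e+8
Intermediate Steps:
K(t) = -4*t²
I = 57495 (I = 57728 - 233 = 57495)
b = -212111/81852 (b = 424222*(-1/163704) = -212111/81852 ≈ -2.5914)
(I + K(W(7)))*(14550 + b) = (57495 - 4*7²)*(14550 - 212111/81852) = (57495 - 4*49)*(1190734489/81852) = (57495 - 196)*(1190734489/81852) = 57299*(1190734489/81852) = 68227895485211/81852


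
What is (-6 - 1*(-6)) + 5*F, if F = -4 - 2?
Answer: -30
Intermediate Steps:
F = -6
(-6 - 1*(-6)) + 5*F = (-6 - 1*(-6)) + 5*(-6) = (-6 + 6) - 30 = 0 - 30 = -30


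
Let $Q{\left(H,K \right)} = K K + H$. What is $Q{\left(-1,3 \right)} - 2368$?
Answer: $-2360$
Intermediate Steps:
$Q{\left(H,K \right)} = H + K^{2}$ ($Q{\left(H,K \right)} = K^{2} + H = H + K^{2}$)
$Q{\left(-1,3 \right)} - 2368 = \left(-1 + 3^{2}\right) - 2368 = \left(-1 + 9\right) - 2368 = 8 - 2368 = -2360$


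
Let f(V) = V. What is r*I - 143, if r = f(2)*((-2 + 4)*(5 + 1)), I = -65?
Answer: -1703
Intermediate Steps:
r = 24 (r = 2*((-2 + 4)*(5 + 1)) = 2*(2*6) = 2*12 = 24)
r*I - 143 = 24*(-65) - 143 = -1560 - 143 = -1703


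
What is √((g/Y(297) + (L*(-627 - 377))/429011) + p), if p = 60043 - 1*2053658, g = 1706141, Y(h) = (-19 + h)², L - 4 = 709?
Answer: I*√28357196614380943657447/119265058 ≈ 1411.9*I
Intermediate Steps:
L = 713 (L = 4 + 709 = 713)
p = -1993615 (p = 60043 - 2053658 = -1993615)
√((g/Y(297) + (L*(-627 - 377))/429011) + p) = √((1706141/((-19 + 297)²) + (713*(-627 - 377))/429011) - 1993615) = √((1706141/(278²) + (713*(-1004))*(1/429011)) - 1993615) = √((1706141/77284 - 715852*1/429011) - 1993615) = √((1706141*(1/77284) - 715852/429011) - 1993615) = √((1706141/77284 - 715852/429011) - 1993615) = √(676629350583/33155686124 - 1993615) = √(-66098996562747677/33155686124) = I*√28357196614380943657447/119265058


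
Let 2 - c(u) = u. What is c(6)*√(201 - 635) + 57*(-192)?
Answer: -10944 - 4*I*√434 ≈ -10944.0 - 83.331*I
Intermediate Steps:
c(u) = 2 - u
c(6)*√(201 - 635) + 57*(-192) = (2 - 1*6)*√(201 - 635) + 57*(-192) = (2 - 6)*√(-434) - 10944 = -4*I*√434 - 10944 = -10944 - 4*I*√434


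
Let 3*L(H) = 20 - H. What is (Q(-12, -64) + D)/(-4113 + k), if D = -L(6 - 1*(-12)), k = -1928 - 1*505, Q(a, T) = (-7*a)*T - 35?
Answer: 16235/19638 ≈ 0.82671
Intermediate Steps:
Q(a, T) = -35 - 7*T*a (Q(a, T) = -7*T*a - 35 = -35 - 7*T*a)
k = -2433 (k = -1928 - 505 = -2433)
L(H) = 20/3 - H/3 (L(H) = (20 - H)/3 = 20/3 - H/3)
D = -⅔ (D = -(20/3 - (6 - 1*(-12))/3) = -(20/3 - (6 + 12)/3) = -(20/3 - ⅓*18) = -(20/3 - 6) = -1*⅔ = -⅔ ≈ -0.66667)
(Q(-12, -64) + D)/(-4113 + k) = ((-35 - 7*(-64)*(-12)) - ⅔)/(-4113 - 2433) = ((-35 - 5376) - ⅔)/(-6546) = (-5411 - ⅔)*(-1/6546) = -16235/3*(-1/6546) = 16235/19638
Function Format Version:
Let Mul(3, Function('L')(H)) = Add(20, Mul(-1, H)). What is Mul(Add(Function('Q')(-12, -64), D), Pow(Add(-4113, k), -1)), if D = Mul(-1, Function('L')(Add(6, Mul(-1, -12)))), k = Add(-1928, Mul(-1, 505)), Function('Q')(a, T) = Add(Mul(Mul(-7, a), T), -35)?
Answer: Rational(16235, 19638) ≈ 0.82671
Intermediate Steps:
Function('Q')(a, T) = Add(-35, Mul(-7, T, a)) (Function('Q')(a, T) = Add(Mul(-7, T, a), -35) = Add(-35, Mul(-7, T, a)))
k = -2433 (k = Add(-1928, -505) = -2433)
Function('L')(H) = Add(Rational(20, 3), Mul(Rational(-1, 3), H)) (Function('L')(H) = Mul(Rational(1, 3), Add(20, Mul(-1, H))) = Add(Rational(20, 3), Mul(Rational(-1, 3), H)))
D = Rational(-2, 3) (D = Mul(-1, Add(Rational(20, 3), Mul(Rational(-1, 3), Add(6, Mul(-1, -12))))) = Mul(-1, Add(Rational(20, 3), Mul(Rational(-1, 3), Add(6, 12)))) = Mul(-1, Add(Rational(20, 3), Mul(Rational(-1, 3), 18))) = Mul(-1, Add(Rational(20, 3), -6)) = Mul(-1, Rational(2, 3)) = Rational(-2, 3) ≈ -0.66667)
Mul(Add(Function('Q')(-12, -64), D), Pow(Add(-4113, k), -1)) = Mul(Add(Add(-35, Mul(-7, -64, -12)), Rational(-2, 3)), Pow(Add(-4113, -2433), -1)) = Mul(Add(Add(-35, -5376), Rational(-2, 3)), Pow(-6546, -1)) = Mul(Add(-5411, Rational(-2, 3)), Rational(-1, 6546)) = Mul(Rational(-16235, 3), Rational(-1, 6546)) = Rational(16235, 19638)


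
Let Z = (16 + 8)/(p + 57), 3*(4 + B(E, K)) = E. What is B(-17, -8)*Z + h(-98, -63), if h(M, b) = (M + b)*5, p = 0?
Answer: -46117/57 ≈ -809.07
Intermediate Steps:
B(E, K) = -4 + E/3
Z = 8/19 (Z = (16 + 8)/(0 + 57) = 24/57 = 24*(1/57) = 8/19 ≈ 0.42105)
h(M, b) = 5*M + 5*b
B(-17, -8)*Z + h(-98, -63) = (-4 + (1/3)*(-17))*(8/19) + (5*(-98) + 5*(-63)) = (-4 - 17/3)*(8/19) + (-490 - 315) = -29/3*8/19 - 805 = -232/57 - 805 = -46117/57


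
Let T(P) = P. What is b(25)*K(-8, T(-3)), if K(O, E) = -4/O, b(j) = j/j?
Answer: ½ ≈ 0.50000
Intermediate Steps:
b(j) = 1
b(25)*K(-8, T(-3)) = 1*(-4/(-8)) = 1*(-4*(-⅛)) = 1*(½) = ½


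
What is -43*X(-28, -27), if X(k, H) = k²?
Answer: -33712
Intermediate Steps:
-43*X(-28, -27) = -43*(-28)² = -43*784 = -33712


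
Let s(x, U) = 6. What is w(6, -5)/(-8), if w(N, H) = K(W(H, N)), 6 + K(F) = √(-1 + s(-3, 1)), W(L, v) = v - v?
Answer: ¾ - √5/8 ≈ 0.47049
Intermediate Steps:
W(L, v) = 0
K(F) = -6 + √5 (K(F) = -6 + √(-1 + 6) = -6 + √5)
w(N, H) = -6 + √5
w(6, -5)/(-8) = (-6 + √5)/(-8) = (-6 + √5)*(-⅛) = ¾ - √5/8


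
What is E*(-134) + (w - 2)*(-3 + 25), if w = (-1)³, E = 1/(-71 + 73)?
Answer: -133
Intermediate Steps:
E = ½ (E = 1/2 = ½ ≈ 0.50000)
w = -1
E*(-134) + (w - 2)*(-3 + 25) = (½)*(-134) + (-1 - 2)*(-3 + 25) = -67 - 3*22 = -67 - 66 = -133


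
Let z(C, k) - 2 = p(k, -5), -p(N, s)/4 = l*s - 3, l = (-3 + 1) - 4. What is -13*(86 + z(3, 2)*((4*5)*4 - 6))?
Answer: 100854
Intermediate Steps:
l = -6 (l = -2 - 4 = -6)
p(N, s) = 12 + 24*s (p(N, s) = -4*(-6*s - 3) = -4*(-3 - 6*s) = 12 + 24*s)
z(C, k) = -106 (z(C, k) = 2 + (12 + 24*(-5)) = 2 + (12 - 120) = 2 - 108 = -106)
-13*(86 + z(3, 2)*((4*5)*4 - 6)) = -13*(86 - 106*((4*5)*4 - 6)) = -13*(86 - 106*(20*4 - 6)) = -13*(86 - 106*(80 - 6)) = -13*(86 - 106*74) = -13*(86 - 7844) = -13*(-7758) = 100854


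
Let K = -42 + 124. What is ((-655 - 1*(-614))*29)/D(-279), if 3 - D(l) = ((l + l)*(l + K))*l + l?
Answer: -1189/30669636 ≈ -3.8768e-5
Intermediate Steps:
K = 82
D(l) = 3 - l - 2*l**2*(82 + l) (D(l) = 3 - (((l + l)*(l + 82))*l + l) = 3 - (((2*l)*(82 + l))*l + l) = 3 - ((2*l*(82 + l))*l + l) = 3 - (2*l**2*(82 + l) + l) = 3 - (l + 2*l**2*(82 + l)) = 3 + (-l - 2*l**2*(82 + l)) = 3 - l - 2*l**2*(82 + l))
((-655 - 1*(-614))*29)/D(-279) = ((-655 - 1*(-614))*29)/(3 - 1*(-279) - 164*(-279)**2 - 2*(-279)**3) = ((-655 + 614)*29)/(3 + 279 - 164*77841 - 2*(-21717639)) = (-41*29)/(3 + 279 - 12765924 + 43435278) = -1189/30669636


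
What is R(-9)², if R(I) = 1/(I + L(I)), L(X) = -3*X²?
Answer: 1/63504 ≈ 1.5747e-5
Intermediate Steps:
R(I) = 1/(I - 3*I²)
R(-9)² = (-1/(-9*(-1 + 3*(-9))))² = (-1*(-⅑)/(-1 - 27))² = (-1*(-⅑)/(-28))² = (-1*(-⅑)*(-1/28))² = (-1/252)² = 1/63504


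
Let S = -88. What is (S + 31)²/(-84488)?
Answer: -3249/84488 ≈ -0.038455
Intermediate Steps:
(S + 31)²/(-84488) = (-88 + 31)²/(-84488) = (-57)²*(-1/84488) = 3249*(-1/84488) = -3249/84488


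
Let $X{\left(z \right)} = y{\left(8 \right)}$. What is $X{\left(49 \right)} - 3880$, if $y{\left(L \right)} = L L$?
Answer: $-3816$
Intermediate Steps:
$y{\left(L \right)} = L^{2}$
$X{\left(z \right)} = 64$ ($X{\left(z \right)} = 8^{2} = 64$)
$X{\left(49 \right)} - 3880 = 64 - 3880 = -3816$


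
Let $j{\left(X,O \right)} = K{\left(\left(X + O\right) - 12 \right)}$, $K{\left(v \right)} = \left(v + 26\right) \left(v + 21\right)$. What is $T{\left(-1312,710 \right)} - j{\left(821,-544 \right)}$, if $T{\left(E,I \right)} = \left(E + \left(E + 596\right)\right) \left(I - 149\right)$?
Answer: $-1220934$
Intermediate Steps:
$T{\left(E,I \right)} = \left(-149 + I\right) \left(596 + 2 E\right)$ ($T{\left(E,I \right)} = \left(E + \left(596 + E\right)\right) \left(-149 + I\right) = \left(596 + 2 E\right) \left(-149 + I\right) = \left(-149 + I\right) \left(596 + 2 E\right)$)
$K{\left(v \right)} = \left(21 + v\right) \left(26 + v\right)$ ($K{\left(v \right)} = \left(26 + v\right) \left(21 + v\right) = \left(21 + v\right) \left(26 + v\right)$)
$j{\left(X,O \right)} = -18 + \left(-12 + O + X\right)^{2} + 47 O + 47 X$ ($j{\left(X,O \right)} = 546 + \left(\left(X + O\right) - 12\right)^{2} + 47 \left(\left(X + O\right) - 12\right) = 546 + \left(\left(O + X\right) - 12\right)^{2} + 47 \left(\left(O + X\right) - 12\right) = 546 + \left(-12 + O + X\right)^{2} + 47 \left(-12 + O + X\right) = 546 + \left(-12 + O + X\right)^{2} + \left(-564 + 47 O + 47 X\right) = -18 + \left(-12 + O + X\right)^{2} + 47 O + 47 X$)
$T{\left(-1312,710 \right)} - j{\left(821,-544 \right)} = \left(-88804 - -390976 + 596 \cdot 710 + 2 \left(-1312\right) 710\right) - \left(-18 + \left(-12 - 544 + 821\right)^{2} + 47 \left(-544\right) + 47 \cdot 821\right) = \left(-88804 + 390976 + 423160 - 1863040\right) - \left(-18 + 265^{2} - 25568 + 38587\right) = -1137708 - \left(-18 + 70225 - 25568 + 38587\right) = -1137708 - 83226 = -1220934$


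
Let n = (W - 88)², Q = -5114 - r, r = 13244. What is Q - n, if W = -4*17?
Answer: -42694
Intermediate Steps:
W = -68
Q = -18358 (Q = -5114 - 1*13244 = -5114 - 13244 = -18358)
n = 24336 (n = (-68 - 88)² = (-156)² = 24336)
Q - n = -18358 - 1*24336 = -18358 - 24336 = -42694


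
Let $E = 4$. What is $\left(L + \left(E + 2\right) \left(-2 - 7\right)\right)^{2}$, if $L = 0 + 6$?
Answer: $2304$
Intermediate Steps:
$L = 6$
$\left(L + \left(E + 2\right) \left(-2 - 7\right)\right)^{2} = \left(6 + \left(4 + 2\right) \left(-2 - 7\right)\right)^{2} = \left(6 + 6 \left(-9\right)\right)^{2} = \left(6 - 54\right)^{2} = \left(-48\right)^{2} = 2304$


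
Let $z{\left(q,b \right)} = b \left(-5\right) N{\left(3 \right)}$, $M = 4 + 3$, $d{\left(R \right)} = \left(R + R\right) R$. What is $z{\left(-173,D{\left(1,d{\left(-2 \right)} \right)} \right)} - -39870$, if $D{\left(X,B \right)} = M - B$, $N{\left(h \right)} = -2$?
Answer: $39860$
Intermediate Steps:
$d{\left(R \right)} = 2 R^{2}$ ($d{\left(R \right)} = 2 R R = 2 R^{2}$)
$M = 7$
$D{\left(X,B \right)} = 7 - B$
$z{\left(q,b \right)} = 10 b$ ($z{\left(q,b \right)} = b \left(-5\right) \left(-2\right) = - 5 b \left(-2\right) = 10 b$)
$z{\left(-173,D{\left(1,d{\left(-2 \right)} \right)} \right)} - -39870 = 10 \left(7 - 2 \left(-2\right)^{2}\right) - -39870 = 10 \left(7 - 2 \cdot 4\right) + 39870 = 10 \left(7 - 8\right) + 39870 = 10 \left(-1\right) + 39870 = -10 + 39870 = 39860$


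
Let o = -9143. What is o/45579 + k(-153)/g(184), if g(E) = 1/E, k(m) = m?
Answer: -1283149151/45579 ≈ -28152.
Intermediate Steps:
o/45579 + k(-153)/g(184) = -9143/45579 - 153/(1/184) = -9143*1/45579 - 153/1/184 = -9143/45579 - 153*184 = -9143/45579 - 28152 = -1283149151/45579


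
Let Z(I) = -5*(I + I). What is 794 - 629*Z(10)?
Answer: 63694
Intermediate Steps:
Z(I) = -10*I
794 - 629*Z(10) = 794 - (-6290)*10 = 794 - 629*(-100) = 794 + 62900 = 63694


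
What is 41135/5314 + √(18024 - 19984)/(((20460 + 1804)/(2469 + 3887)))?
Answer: 41135/5314 + 11123*I*√10/2783 ≈ 7.7409 + 12.639*I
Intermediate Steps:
41135/5314 + √(18024 - 19984)/(((20460 + 1804)/(2469 + 3887))) = 41135*(1/5314) + √(-1960)/((22264/6356)) = 41135/5314 + (14*I*√10)/((22264*(1/6356))) = 41135/5314 + (14*I*√10)/(5566/1589) = 41135/5314 + (14*I*√10)*(1589/5566) = 41135/5314 + 11123*I*√10/2783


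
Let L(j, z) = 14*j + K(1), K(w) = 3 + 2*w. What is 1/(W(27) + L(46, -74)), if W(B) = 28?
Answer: 1/677 ≈ 0.0014771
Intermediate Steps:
L(j, z) = 5 + 14*j (L(j, z) = 14*j + (3 + 2*1) = 14*j + (3 + 2) = 14*j + 5 = 5 + 14*j)
1/(W(27) + L(46, -74)) = 1/(28 + (5 + 14*46)) = 1/(28 + (5 + 644)) = 1/(28 + 649) = 1/677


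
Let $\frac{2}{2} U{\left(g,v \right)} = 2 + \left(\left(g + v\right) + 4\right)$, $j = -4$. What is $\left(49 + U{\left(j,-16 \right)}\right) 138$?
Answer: $4830$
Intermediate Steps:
$U{\left(g,v \right)} = 6 + g + v$ ($U{\left(g,v \right)} = 2 + \left(\left(g + v\right) + 4\right) = 2 + \left(4 + g + v\right) = 6 + g + v$)
$\left(49 + U{\left(j,-16 \right)}\right) 138 = \left(49 - 14\right) 138 = 35 \cdot 138 = 4830$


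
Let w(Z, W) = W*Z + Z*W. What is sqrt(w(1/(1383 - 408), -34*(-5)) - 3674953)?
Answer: I*sqrt(139740074565)/195 ≈ 1917.0*I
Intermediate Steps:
w(Z, W) = 2*W*Z (w(Z, W) = W*Z + W*Z = 2*W*Z)
sqrt(w(1/(1383 - 408), -34*(-5)) - 3674953) = sqrt(2*(-34*(-5))/(1383 - 408) - 3674953) = sqrt(2*170/975 - 3674953) = sqrt(2*170*(1/975) - 3674953) = sqrt(68/195 - 3674953) = sqrt(-716615767/195) = I*sqrt(139740074565)/195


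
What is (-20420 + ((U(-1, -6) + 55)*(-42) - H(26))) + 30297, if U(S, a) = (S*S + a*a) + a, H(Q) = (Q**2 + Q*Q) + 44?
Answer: 4869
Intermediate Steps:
H(Q) = 44 + 2*Q**2 (H(Q) = (Q**2 + Q**2) + 44 = 2*Q**2 + 44 = 44 + 2*Q**2)
U(S, a) = a + S**2 + a**2 (U(S, a) = (S**2 + a**2) + a = a + S**2 + a**2)
(-20420 + ((U(-1, -6) + 55)*(-42) - H(26))) + 30297 = (-20420 + (((-6 + (-1)**2 + (-6)**2) + 55)*(-42) - (44 + 2*26**2))) + 30297 = (-20420 + (((-6 + 1 + 36) + 55)*(-42) - (44 + 2*676))) + 30297 = (-20420 + ((31 + 55)*(-42) - (44 + 1352))) + 30297 = (-20420 + (86*(-42) - 1*1396)) + 30297 = (-20420 + (-3612 - 1396)) + 30297 = (-20420 - 5008) + 30297 = -25428 + 30297 = 4869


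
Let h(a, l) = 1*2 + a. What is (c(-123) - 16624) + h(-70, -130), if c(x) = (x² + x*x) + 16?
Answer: 13582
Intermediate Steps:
h(a, l) = 2 + a
c(x) = 16 + 2*x² (c(x) = (x² + x²) + 16 = 2*x² + 16 = 16 + 2*x²)
(c(-123) - 16624) + h(-70, -130) = ((16 + 2*(-123)²) - 16624) + (2 - 70) = ((16 + 2*15129) - 16624) - 68 = ((16 + 30258) - 16624) - 68 = (30274 - 16624) - 68 = 13650 - 68 = 13582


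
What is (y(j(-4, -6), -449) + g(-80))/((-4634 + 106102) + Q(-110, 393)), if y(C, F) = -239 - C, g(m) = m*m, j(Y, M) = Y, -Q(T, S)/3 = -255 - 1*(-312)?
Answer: 6165/101297 ≈ 0.060861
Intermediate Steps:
Q(T, S) = -171 (Q(T, S) = -3*(-255 - 1*(-312)) = -3*(-255 + 312) = -3*57 = -171)
g(m) = m²
(y(j(-4, -6), -449) + g(-80))/((-4634 + 106102) + Q(-110, 393)) = ((-239 - 1*(-4)) + (-80)²)/((-4634 + 106102) - 171) = ((-239 + 4) + 6400)/(101468 - 171) = (-235 + 6400)/101297 = 6165*(1/101297) = 6165/101297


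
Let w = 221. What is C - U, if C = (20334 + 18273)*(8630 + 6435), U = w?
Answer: 581614234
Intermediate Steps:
U = 221
C = 581614455 (C = 38607*15065 = 581614455)
C - U = 581614455 - 1*221 = 581614455 - 221 = 581614234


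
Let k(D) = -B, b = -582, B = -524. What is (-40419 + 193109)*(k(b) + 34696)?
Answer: 5377741800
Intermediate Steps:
k(D) = 524 (k(D) = -1*(-524) = 524)
(-40419 + 193109)*(k(b) + 34696) = (-40419 + 193109)*(524 + 34696) = 152690*35220 = 5377741800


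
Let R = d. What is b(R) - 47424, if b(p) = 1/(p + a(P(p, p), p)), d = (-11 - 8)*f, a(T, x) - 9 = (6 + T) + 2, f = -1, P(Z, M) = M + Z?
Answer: -3509375/74 ≈ -47424.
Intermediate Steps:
a(T, x) = 17 + T (a(T, x) = 9 + ((6 + T) + 2) = 9 + (8 + T) = 17 + T)
d = 19 (d = (-11 - 8)*(-1) = -19*(-1) = 19)
R = 19
b(p) = 1/(17 + 3*p) (b(p) = 1/(p + (17 + (p + p))) = 1/(p + (17 + 2*p)) = 1/(17 + 3*p))
b(R) - 47424 = 1/(17 + 3*19) - 47424 = 1/(17 + 57) - 47424 = 1/74 - 47424 = -3509375/74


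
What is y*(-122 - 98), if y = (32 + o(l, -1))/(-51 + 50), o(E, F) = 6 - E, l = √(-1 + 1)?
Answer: 8360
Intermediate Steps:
l = 0 (l = √0 = 0)
y = -38 (y = (32 + (6 - 1*0))/(-51 + 50) = (32 + (6 + 0))/(-1) = (32 + 6)*(-1) = 38*(-1) = -38)
y*(-122 - 98) = -38*(-122 - 98) = -38*(-220) = 8360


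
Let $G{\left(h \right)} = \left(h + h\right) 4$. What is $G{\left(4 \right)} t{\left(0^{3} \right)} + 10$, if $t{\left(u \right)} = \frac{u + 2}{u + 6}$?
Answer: $\frac{62}{3} \approx 20.667$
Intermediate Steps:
$t{\left(u \right)} = \frac{2 + u}{6 + u}$
$G{\left(h \right)} = 8 h$ ($G{\left(h \right)} = 2 h 4 = 8 h$)
$G{\left(4 \right)} t{\left(0^{3} \right)} + 10 = 8 \cdot 4 \frac{2 + 0^{3}}{6 + 0^{3}} + 10 = 32 \frac{2 + 0}{6 + 0} + 10 = 32 \cdot \frac{1}{6} \cdot 2 + 10 = 32 \cdot \frac{1}{3} + 10 = \frac{32}{3} + 10 = \frac{62}{3}$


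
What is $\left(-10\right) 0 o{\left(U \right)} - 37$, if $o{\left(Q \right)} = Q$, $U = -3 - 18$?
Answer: $-37$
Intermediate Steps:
$U = -21$ ($U = -3 - 18 = -21$)
$\left(-10\right) 0 o{\left(U \right)} - 37 = \left(-10\right) 0 \left(-21\right) - 37 = 0 \left(-21\right) - 37 = 0 - 37 = -37$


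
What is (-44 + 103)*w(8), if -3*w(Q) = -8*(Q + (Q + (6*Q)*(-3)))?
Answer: -60416/3 ≈ -20139.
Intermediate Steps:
w(Q) = -128*Q/3 (w(Q) = -(-8)*(Q + (Q + (6*Q)*(-3)))/3 = -(-8)*(Q + (Q - 18*Q))/3 = -(-8)*(Q - 17*Q)/3 = -(-8)*(-16*Q)/3 = -128*Q/3)
(-44 + 103)*w(8) = (-44 + 103)*(-128/3*8) = 59*(-1024/3) = -60416/3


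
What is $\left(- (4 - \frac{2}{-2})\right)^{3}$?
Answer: $-125$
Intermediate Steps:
$\left(- (4 - \frac{2}{-2})\right)^{3} = \left(- (4 - -1)\right)^{3} = \left(- (4 + 1)\right)^{3} = \left(\left(-1\right) 5\right)^{3} = \left(-5\right)^{3} = -125$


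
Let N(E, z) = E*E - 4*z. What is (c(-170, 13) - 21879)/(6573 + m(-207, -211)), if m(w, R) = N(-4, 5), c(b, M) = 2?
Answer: -21877/6569 ≈ -3.3303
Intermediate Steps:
N(E, z) = E² - 4*z
m(w, R) = -4 (m(w, R) = (-4)² - 4*5 = 16 - 20 = -4)
(c(-170, 13) - 21879)/(6573 + m(-207, -211)) = (2 - 21879)/(6573 - 4) = -21877/6569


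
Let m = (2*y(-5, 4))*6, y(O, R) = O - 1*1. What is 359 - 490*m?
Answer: 35639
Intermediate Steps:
y(O, R) = -1 + O (y(O, R) = O - 1 = -1 + O)
m = -72 (m = (2*(-1 - 5))*6 = (2*(-6))*6 = -12*6 = -72)
359 - 490*m = 359 - 490*(-72) = 359 + 35280 = 35639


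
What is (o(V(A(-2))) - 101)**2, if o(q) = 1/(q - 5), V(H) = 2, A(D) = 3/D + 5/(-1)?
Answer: 92416/9 ≈ 10268.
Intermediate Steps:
A(D) = -5 + 3/D (A(D) = 3/D + 5*(-1) = 3/D - 5 = -5 + 3/D)
o(q) = 1/(-5 + q)
(o(V(A(-2))) - 101)**2 = (1/(-5 + 2) - 101)**2 = (1/(-3) - 101)**2 = (-1/3 - 101)**2 = (-304/3)**2 = 92416/9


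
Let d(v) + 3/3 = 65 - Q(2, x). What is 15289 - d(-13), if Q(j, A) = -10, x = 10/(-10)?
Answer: 15215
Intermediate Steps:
x = -1 (x = 10*(-1/10) = -1)
d(v) = 74 (d(v) = -1 + (65 - 1*(-10)) = -1 + (65 + 10) = -1 + 75 = 74)
15289 - d(-13) = 15289 - 1*74 = 15289 - 74 = 15215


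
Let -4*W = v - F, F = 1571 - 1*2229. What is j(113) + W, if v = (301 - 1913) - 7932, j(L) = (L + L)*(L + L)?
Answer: 106595/2 ≈ 53298.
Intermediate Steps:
F = -658 (F = 1571 - 2229 = -658)
j(L) = 4*L² (j(L) = (2*L)*(2*L) = 4*L²)
v = -9544 (v = -1612 - 7932 = -9544)
W = 4443/2 (W = -(-9544 - 1*(-658))/4 = -(-9544 + 658)/4 = -¼*(-8886) = 4443/2 ≈ 2221.5)
j(113) + W = 4*113² + 4443/2 = 4*12769 + 4443/2 = 51076 + 4443/2 = 106595/2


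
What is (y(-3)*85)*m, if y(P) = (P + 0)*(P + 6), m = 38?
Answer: -29070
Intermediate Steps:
y(P) = P*(6 + P)
(y(-3)*85)*m = (-3*(6 - 3)*85)*38 = (-3*3*85)*38 = -9*85*38 = -765*38 = -29070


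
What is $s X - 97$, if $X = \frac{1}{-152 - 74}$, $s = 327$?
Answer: $- \frac{22249}{226} \approx -98.447$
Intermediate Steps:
$X = - \frac{1}{226}$ ($X = \frac{1}{-226} = - \frac{1}{226} \approx -0.0044248$)
$s X - 97 = 327 \left(- \frac{1}{226}\right) - 97 = - \frac{327}{226} - 97 = - \frac{22249}{226}$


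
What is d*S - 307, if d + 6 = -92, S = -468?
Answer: 45557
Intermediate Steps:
d = -98 (d = -6 - 92 = -98)
d*S - 307 = -98*(-468) - 307 = 45864 - 307 = 45557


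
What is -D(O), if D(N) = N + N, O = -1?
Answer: 2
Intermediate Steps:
D(N) = 2*N
-D(O) = -2*(-1) = -1*(-2) = 2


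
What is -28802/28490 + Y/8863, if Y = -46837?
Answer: -794829128/126253435 ≈ -6.2955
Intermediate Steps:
-28802/28490 + Y/8863 = -28802/28490 - 46837/8863 = -28802*1/28490 - 46837*1/8863 = -14401/14245 - 46837/8863 = -794829128/126253435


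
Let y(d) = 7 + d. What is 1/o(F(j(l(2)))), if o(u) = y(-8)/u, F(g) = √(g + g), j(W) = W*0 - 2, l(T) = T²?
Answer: -2*I ≈ -2.0*I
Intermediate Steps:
j(W) = -2 (j(W) = 0 - 2 = -2)
F(g) = √2*√g (F(g) = √(2*g) = √2*√g)
o(u) = -1/u (o(u) = (7 - 8)/u = -1/u)
1/o(F(j(l(2)))) = 1/(-1/(√2*√(-2))) = 1/(-1/(√2*(I*√2))) = 1/(-1/(2*I)) = 1/(-(-1)*I/2) = 1/(I/2) = -2*I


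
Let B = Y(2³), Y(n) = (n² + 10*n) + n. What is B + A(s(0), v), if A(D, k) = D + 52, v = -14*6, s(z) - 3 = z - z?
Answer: 207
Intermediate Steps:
Y(n) = n² + 11*n
s(z) = 3 (s(z) = 3 + (z - z) = 3 + 0 = 3)
v = -84
A(D, k) = 52 + D
B = 152 (B = 2³*(11 + 2³) = 8*(11 + 8) = 8*19 = 152)
B + A(s(0), v) = 152 + (52 + 3) = 152 + 55 = 207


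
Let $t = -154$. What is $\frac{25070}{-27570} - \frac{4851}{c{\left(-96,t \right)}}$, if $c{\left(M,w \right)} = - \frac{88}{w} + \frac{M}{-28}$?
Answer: $- \frac{13384235}{11028} \approx -1213.7$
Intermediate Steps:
$c{\left(M,w \right)} = - \frac{88}{w} - \frac{M}{28}$ ($c{\left(M,w \right)} = - \frac{88}{w} + M \left(- \frac{1}{28}\right) = - \frac{88}{w} - \frac{M}{28}$)
$\frac{25070}{-27570} - \frac{4851}{c{\left(-96,t \right)}} = \frac{25070}{-27570} - \frac{4851}{- \frac{88}{-154} - - \frac{24}{7}} = 25070 \left(- \frac{1}{27570}\right) - \frac{4851}{\left(-88\right) \left(- \frac{1}{154}\right) + \frac{24}{7}} = - \frac{2507}{2757} - \frac{4851}{\frac{4}{7} + \frac{24}{7}} = - \frac{2507}{2757} - \frac{4851}{4} = - \frac{13384235}{11028}$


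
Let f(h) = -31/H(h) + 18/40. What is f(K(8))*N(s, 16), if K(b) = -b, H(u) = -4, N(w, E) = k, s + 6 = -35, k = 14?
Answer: 574/5 ≈ 114.80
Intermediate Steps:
s = -41 (s = -6 - 35 = -41)
N(w, E) = 14
f(h) = 41/5 (f(h) = -31/(-4) + 18/40 = -31*(-1/4) + 18*(1/40) = 31/4 + 9/20 = 41/5)
f(K(8))*N(s, 16) = (41/5)*14 = 574/5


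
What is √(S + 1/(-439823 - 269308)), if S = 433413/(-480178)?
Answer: I*√104654477285528198126358/340509105318 ≈ 0.95006*I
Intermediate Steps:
S = -433413/480178 (S = 433413*(-1/480178) = -433413/480178 ≈ -0.90261)
√(S + 1/(-439823 - 269308)) = √(-433413/480178 + 1/(-439823 - 269308)) = √(-433413/480178 + 1/(-709131)) = √(-433413/480178 - 1/709131) = √(-307347074281/340509105318) = I*√104654477285528198126358/340509105318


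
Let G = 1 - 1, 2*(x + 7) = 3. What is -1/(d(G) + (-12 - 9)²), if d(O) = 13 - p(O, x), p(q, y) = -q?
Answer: -1/454 ≈ -0.0022026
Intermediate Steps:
x = -11/2 (x = -7 + (½)*3 = -7 + 3/2 = -11/2 ≈ -5.5000)
G = 0
d(O) = 13 + O (d(O) = 13 - (-1)*O = 13 + O)
-1/(d(G) + (-12 - 9)²) = -1/((13 + 0) + (-12 - 9)²) = -1/(13 + (-21)²) = -1/(13 + 441) = -1/454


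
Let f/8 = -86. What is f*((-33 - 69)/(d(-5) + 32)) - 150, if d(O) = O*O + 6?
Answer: 20242/21 ≈ 963.90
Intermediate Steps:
f = -688 (f = 8*(-86) = -688)
d(O) = 6 + O**2 (d(O) = O**2 + 6 = 6 + O**2)
f*((-33 - 69)/(d(-5) + 32)) - 150 = -688*(-33 - 69)/((6 + (-5)**2) + 32) - 150 = -(-70176)/((6 + 25) + 32) - 150 = -(-70176)/(31 + 32) - 150 = -(-70176)/63 - 150 = -688*(-34/21) - 150 = 23392/21 - 150 = 20242/21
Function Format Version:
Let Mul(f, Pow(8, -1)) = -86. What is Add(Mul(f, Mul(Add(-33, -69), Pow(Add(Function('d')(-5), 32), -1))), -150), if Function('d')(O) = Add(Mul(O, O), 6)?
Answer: Rational(20242, 21) ≈ 963.90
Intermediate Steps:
f = -688 (f = Mul(8, -86) = -688)
Function('d')(O) = Add(6, Pow(O, 2)) (Function('d')(O) = Add(Pow(O, 2), 6) = Add(6, Pow(O, 2)))
Add(Mul(f, Mul(Add(-33, -69), Pow(Add(Function('d')(-5), 32), -1))), -150) = Add(Mul(-688, Mul(Add(-33, -69), Pow(Add(Add(6, Pow(-5, 2)), 32), -1))), -150) = Add(Mul(-688, Mul(-102, Pow(Add(Add(6, 25), 32), -1))), -150) = Add(Mul(-688, Mul(-102, Pow(Add(31, 32), -1))), -150) = Add(Mul(-688, Mul(-102, Pow(63, -1))), -150) = Add(Mul(-688, Mul(-102, Rational(1, 63))), -150) = Add(Mul(-688, Rational(-34, 21)), -150) = Add(Rational(23392, 21), -150) = Rational(20242, 21)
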